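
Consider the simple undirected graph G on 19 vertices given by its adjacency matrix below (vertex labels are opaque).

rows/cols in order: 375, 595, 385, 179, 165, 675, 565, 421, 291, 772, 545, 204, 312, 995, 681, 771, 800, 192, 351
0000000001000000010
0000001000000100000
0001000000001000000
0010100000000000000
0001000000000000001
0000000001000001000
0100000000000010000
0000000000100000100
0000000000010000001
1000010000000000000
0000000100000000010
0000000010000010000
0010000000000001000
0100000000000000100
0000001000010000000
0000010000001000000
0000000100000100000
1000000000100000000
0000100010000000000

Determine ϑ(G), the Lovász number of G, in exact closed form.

Vertex 312 has 2 neighbors: 385, 771.
N(385) = {179, 312}, |N(385)| = 2.
deg(545) = 2; N(545) = {421, 192}.
Vertex 800 has 2 neighbors: 421, 995.
Every vertex has degree 2 (N=19); a single 19-cycle (edge-transitive).
spec(A) ≈ [2.0, 1.89163, 1.57828, 1.0939, 0.49097, -0.16516, -0.80339, -1.35456, -1.75895, -1.97272] (distinct, 5 d.p.).
With N=19: ϑ(G) = 19·(-(-1)*2*cos(pi/19))/(2−(-2*cos(pi/19))) = 19*cos(pi/19)/(cos(pi/19) + 1).
≈ 9.43477137 (to 8 d.p.).
Lovász sandwich 9 ≤ 19*cos(pi/19)/(cos(pi/19) + 1) ≤ 10: both strict.

19*cos(pi/19)/(cos(pi/19) + 1)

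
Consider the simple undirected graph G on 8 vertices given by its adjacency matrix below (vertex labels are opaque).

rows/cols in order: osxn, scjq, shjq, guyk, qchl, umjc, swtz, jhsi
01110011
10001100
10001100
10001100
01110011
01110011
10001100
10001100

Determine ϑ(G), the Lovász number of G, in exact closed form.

N(guyk) = {osxn, qchl, umjc}, |N(guyk)| = 3.
Vertex shjq has 3 neighbors: osxn, qchl, umjc.
deg(jhsi) = 3; N(jhsi) = {osxn, qchl, umjc}.
Vertex scjq has 3 neighbors: osxn, qchl, umjc.
Complete 2-partite, parts [5, 3]: perfect, ϑ = α = 5.
ϑ(G) ≈ 5.00000000.
α=5, χ(Ḡ)=5; ϑ=5 lies between (collapsed).

5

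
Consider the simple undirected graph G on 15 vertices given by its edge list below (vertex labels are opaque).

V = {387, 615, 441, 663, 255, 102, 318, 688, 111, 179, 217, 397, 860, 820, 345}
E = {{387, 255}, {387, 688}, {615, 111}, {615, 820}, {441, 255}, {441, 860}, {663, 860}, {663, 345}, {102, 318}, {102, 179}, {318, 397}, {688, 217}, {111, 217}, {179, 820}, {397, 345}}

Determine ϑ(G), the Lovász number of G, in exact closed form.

15*cos(pi/15)/(cos(pi/15) + 1)

Vertex 615 has 2 neighbors: 111, 820.
Vertex 111 has 2 neighbors: 615, 217.
N(663) = {860, 345}, |N(663)| = 2.
deg(397) = 2; N(397) = {318, 345}.
deg(v) = 2 for all v (|V|=15); a single 15-cycle (edge-transitive).
The 8 distinct eigenvalues: [2.0, 1.827091, 1.338261, 0.618034, -0.209057, -1.0, -1.618034, -1.956295].
λ_max=2, λ_min=-2*cos(pi/15); ϑ = −15·λ_min/(λ_max−λ_min) = 15*cos(pi/15)/(cos(pi/15) + 1).
Numerically 7.41714825.
Check 7 ≤ 15*cos(pi/15)/(cos(pi/15) + 1) ≤ 8: both strict.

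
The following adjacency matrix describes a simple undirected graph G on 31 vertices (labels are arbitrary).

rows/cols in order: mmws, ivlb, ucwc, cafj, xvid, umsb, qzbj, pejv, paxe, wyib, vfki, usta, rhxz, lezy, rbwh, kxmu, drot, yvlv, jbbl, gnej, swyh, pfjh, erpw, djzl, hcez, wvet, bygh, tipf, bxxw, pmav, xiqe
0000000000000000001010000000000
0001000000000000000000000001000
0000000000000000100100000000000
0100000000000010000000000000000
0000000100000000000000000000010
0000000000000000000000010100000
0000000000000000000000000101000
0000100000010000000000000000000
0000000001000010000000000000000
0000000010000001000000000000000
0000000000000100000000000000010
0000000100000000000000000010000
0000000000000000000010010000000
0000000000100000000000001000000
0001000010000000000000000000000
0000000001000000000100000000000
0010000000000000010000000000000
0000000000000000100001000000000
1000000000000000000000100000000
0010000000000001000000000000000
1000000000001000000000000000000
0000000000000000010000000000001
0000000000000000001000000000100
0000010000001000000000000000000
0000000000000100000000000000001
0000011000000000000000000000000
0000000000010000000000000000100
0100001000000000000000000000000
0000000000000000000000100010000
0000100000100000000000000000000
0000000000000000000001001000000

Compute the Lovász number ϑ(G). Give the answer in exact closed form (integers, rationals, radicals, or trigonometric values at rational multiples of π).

deg(usta) = 2; N(usta) = {pejv, bygh}.
Vertex drot has 2 neighbors: ucwc, yvlv.
N(jbbl) = {mmws, erpw}, |N(jbbl)| = 2.
Vertex gnej has 2 neighbors: ucwc, kxmu.
31-vertex 2-regular graph: this is C_{31}, the 31-cycle.
The 16 distinct eigenvalues: [2.0, 1.959, 1.838, 1.642, 1.378, 1.058, 0.695, 0.303, -0.101, -0.501, -0.881, -1.224, -1.518, -1.749, -1.908, -1.99].
−31·(-2*cos(pi/31)) / ((2)−(-2*cos(pi/31))) = 31*cos(pi/31)/(cos(pi/31) + 1) = ϑ(G).
= 15.4601350… (decimal).
15 ≤ 31*cos(pi/31)/(cos(pi/31) + 1) ≤ 16: both strict.

31*cos(pi/31)/(cos(pi/31) + 1)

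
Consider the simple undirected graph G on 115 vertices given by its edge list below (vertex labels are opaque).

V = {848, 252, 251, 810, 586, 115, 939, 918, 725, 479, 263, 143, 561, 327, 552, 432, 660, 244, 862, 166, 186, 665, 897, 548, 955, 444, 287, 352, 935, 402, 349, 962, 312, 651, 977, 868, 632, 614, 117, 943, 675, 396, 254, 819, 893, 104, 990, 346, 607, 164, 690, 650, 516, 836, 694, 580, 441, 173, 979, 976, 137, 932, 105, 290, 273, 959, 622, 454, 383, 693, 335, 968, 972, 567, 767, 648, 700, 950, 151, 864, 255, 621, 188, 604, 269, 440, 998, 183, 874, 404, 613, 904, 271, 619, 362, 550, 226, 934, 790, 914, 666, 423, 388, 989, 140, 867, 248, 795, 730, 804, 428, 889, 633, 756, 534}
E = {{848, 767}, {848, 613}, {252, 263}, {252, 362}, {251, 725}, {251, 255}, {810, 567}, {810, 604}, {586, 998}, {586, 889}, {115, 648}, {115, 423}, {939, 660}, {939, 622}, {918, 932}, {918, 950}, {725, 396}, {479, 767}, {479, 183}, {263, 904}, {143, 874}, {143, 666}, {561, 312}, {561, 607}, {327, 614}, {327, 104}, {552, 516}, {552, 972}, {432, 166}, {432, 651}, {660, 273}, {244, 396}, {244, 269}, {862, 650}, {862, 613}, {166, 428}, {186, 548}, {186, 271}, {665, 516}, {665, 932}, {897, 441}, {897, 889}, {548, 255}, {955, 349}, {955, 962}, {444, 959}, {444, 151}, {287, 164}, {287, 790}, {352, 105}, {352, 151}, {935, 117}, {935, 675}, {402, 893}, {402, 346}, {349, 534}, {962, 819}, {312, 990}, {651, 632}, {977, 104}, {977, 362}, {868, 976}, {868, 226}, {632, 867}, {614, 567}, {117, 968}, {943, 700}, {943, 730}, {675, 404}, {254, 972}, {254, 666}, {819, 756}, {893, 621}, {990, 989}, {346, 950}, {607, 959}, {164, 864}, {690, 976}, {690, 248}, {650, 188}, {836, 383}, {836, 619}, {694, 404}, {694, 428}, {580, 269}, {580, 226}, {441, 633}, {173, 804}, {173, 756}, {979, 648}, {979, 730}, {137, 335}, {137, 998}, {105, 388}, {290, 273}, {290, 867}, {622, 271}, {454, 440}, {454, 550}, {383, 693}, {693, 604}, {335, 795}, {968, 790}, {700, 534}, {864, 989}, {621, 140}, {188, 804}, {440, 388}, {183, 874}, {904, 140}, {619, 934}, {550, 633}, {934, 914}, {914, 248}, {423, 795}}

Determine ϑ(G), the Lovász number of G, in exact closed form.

115*cos(pi/115)/(cos(pi/115) + 1)

deg(290) = 2; N(290) = {273, 867}.
N(614) = {327, 567}, |N(614)| = 2.
Vertex 868 has 2 neighbors: 976, 226.
Vertex 552 has 2 neighbors: 516, 972.
2-regular, N=115; a single 115-cycle (edge-transitive).
The 58 distinct eigenvalues: [2.0, 1.99702, 1.98807, 1.97319, 1.95243, 1.92583, 1.89349, 1.8555, 1.81197, 1.76304, 1.70884, 1.64954, 1.58532, 1.51637, 1.44289, 1.36511, 1.28325, 1.19756, 1.1083, 1.01573, 0.92013, 0.82178, 0.72098, 0.61803, 0.51324, 0.40691, 0.29937, 0.19094, 0.08193, -0.02732, -0.13648, -0.24524, -0.35327, -0.46025, -0.56585, -0.66976, -0.77167, -0.87128, -0.96829, -1.06241, -1.15336, -1.24087, -1.32467, -1.40452, -1.48018, -1.55142, -1.61803, -1.67982, -1.73659, -1.78817, -1.83442, -1.8752, -1.91038, -1.93985, -1.96354, -1.98137, -1.99329, -1.99925].
Lovász: ϑ = −115(-2*cos(pi/115))/(2+-(-1)*2*cos(pi/115)) = 115*cos(pi/115)/(cos(pi/115) + 1).
≈ 57.48927 (to 5 d.p.).
Lovász sandwich 57 ≤ 115*cos(pi/115)/(cos(pi/115) + 1) ≤ 58: both strict.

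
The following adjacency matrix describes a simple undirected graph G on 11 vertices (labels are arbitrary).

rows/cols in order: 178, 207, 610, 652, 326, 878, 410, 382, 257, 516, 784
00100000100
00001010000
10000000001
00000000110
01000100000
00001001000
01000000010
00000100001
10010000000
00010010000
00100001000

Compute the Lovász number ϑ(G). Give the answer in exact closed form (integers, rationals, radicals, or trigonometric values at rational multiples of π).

deg(652) = 2; N(652) = {257, 516}.
deg(257) = 2; N(257) = {178, 652}.
N(382) = {878, 784}, |N(382)| = 2.
deg(784) = 2; N(784) = {610, 382}.
11-vertex 2-regular graph: this is C_{11}, the 11-cycle.
Distinct eigenvalues (to 6 d.p.): [2.0, 1.682507, 0.83083, -0.28463, -1.309721, -1.918986].
ϑ = −N·λ_min/(λ_max−λ_min) = −11·(-2*cos(pi/11))/(2−(-2*cos(pi/11))) = 11*cos(pi/11)/(cos(pi/11) + 1).
Numerically 5.386302912.
Sandwich: α(G)=5 ≤ ϑ(G)=11*cos(pi/11)/(cos(pi/11) + 1) ≤ χ(Ḡ)=6 (both strict).

11*cos(pi/11)/(cos(pi/11) + 1)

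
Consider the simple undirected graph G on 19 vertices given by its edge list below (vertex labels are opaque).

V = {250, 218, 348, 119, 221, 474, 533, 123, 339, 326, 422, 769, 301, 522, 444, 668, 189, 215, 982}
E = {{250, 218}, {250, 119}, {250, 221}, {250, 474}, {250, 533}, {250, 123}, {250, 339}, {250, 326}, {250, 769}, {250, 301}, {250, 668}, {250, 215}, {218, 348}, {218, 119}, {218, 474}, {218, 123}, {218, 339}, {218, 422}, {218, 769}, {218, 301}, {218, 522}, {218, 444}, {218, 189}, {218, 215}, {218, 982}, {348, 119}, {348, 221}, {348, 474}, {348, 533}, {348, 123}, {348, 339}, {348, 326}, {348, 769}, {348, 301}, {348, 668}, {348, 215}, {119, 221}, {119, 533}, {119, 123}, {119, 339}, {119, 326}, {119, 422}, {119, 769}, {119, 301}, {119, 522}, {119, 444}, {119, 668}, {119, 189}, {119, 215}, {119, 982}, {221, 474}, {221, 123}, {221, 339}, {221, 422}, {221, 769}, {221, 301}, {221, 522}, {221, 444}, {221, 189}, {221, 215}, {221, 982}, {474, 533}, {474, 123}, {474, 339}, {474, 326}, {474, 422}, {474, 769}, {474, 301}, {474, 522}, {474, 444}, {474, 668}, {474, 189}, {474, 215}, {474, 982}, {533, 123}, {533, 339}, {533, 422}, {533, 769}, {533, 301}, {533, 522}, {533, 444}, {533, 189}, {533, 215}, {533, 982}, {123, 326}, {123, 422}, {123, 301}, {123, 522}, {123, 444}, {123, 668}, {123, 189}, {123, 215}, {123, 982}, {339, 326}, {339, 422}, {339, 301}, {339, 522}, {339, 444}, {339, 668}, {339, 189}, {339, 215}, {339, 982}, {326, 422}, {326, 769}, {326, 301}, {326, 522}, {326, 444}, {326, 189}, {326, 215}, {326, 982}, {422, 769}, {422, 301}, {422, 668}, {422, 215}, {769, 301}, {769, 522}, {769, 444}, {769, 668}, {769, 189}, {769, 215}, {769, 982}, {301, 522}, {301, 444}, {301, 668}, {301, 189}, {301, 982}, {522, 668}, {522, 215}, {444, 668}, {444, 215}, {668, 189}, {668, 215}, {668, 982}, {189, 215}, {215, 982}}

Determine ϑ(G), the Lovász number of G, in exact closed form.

7

N(326) = {250, 348, 119, 474, 123, 339, 422, 769, 301, 522, 444, 189, 215, 982}, |N(326)| = 14.
N(119) = {250, 218, 348, 221, 533, 123, 339, 326, 422, 769, 301, 522, 444, 668, 189, 215, 982}, |N(119)| = 17.
Vertex 444 has 12 neighbors: 218, 119, 221, 474, 533, 123, 339, 326, 769, 301, 668, 215.
deg(221) = 14; N(221) = {250, 348, 119, 474, 123, 339, 422, 769, 301, 522, 444, 189, 215, 982}.
5 parts of sizes [7, 5, 3, 2, 2]; α(G) = 7 = ϑ (perfect).
= 7.000000000… (decimal).
Lovász sandwich 7 ≤ 7 ≤ 7: collapsed.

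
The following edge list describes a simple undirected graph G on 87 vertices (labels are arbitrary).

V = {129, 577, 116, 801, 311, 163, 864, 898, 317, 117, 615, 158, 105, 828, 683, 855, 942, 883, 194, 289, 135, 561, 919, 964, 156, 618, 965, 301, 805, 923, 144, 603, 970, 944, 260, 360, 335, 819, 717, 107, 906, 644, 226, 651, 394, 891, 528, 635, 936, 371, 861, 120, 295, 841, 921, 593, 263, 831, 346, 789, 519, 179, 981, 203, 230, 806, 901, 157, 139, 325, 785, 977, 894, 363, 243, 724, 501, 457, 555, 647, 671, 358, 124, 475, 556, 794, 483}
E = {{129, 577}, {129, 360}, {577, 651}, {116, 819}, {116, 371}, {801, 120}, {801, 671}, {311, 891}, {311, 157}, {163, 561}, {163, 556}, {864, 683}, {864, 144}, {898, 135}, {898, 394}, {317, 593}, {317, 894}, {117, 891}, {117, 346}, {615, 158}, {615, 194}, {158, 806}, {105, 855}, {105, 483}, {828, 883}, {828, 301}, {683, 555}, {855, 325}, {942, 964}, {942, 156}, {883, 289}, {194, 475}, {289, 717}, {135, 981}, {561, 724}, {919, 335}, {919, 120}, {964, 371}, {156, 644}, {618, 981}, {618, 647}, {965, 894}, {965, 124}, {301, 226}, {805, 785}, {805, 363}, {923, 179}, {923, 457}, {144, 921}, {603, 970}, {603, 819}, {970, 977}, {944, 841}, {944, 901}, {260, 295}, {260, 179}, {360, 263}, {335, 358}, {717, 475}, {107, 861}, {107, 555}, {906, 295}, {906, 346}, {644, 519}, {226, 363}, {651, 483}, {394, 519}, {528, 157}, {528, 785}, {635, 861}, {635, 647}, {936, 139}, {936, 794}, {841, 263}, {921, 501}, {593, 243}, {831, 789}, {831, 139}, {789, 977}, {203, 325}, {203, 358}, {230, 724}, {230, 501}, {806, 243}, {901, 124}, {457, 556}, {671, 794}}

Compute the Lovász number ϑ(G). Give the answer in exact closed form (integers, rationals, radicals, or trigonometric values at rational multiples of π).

deg(158) = 2; N(158) = {615, 806}.
Vertex 394 has 2 neighbors: 898, 519.
N(501) = {921, 230}, |N(501)| = 2.
N(785) = {805, 528}, |N(785)| = 2.
deg(v) = 2 for all v (|V|=87); connected 2-regular on 87 ⇒ C_{87}.
spec(A) ≈ [2.0, 1.994786, 1.979173, 1.953241, 1.917126, 1.871016, 1.815151, 1.749823, 1.675372, 1.592186, 1.5007, 1.401389, 1.294773, 1.181406, 1.061879, 0.936817, 0.80687, 0.672717, 0.535057, 0.394607, 0.252099, 0.108278, -0.036108, -0.180306, -0.323564, -0.465135, -0.604281, -0.740276, -0.872412, -1.0, -1.122374, -1.238897, -1.34896, -1.451991, -1.547452, -1.634845, -1.713714, -1.78365, -1.844286, -1.895306, -1.936446, -1.96749, -1.988276, -1.998696] (distinct, 6 d.p.).
Lovász (edge-transitive): ϑ = −87·(-2*cos(pi/87))/((2)−(-2*cos(pi/87))) = 87*cos(pi/87)/(cos(pi/87) + 1).
= 43.48581645… (decimal).
Sandwich: α(G)=43 ≤ ϑ(G)=87*cos(pi/87)/(cos(pi/87) + 1) ≤ χ(Ḡ)=44 (both strict).

87*cos(pi/87)/(cos(pi/87) + 1)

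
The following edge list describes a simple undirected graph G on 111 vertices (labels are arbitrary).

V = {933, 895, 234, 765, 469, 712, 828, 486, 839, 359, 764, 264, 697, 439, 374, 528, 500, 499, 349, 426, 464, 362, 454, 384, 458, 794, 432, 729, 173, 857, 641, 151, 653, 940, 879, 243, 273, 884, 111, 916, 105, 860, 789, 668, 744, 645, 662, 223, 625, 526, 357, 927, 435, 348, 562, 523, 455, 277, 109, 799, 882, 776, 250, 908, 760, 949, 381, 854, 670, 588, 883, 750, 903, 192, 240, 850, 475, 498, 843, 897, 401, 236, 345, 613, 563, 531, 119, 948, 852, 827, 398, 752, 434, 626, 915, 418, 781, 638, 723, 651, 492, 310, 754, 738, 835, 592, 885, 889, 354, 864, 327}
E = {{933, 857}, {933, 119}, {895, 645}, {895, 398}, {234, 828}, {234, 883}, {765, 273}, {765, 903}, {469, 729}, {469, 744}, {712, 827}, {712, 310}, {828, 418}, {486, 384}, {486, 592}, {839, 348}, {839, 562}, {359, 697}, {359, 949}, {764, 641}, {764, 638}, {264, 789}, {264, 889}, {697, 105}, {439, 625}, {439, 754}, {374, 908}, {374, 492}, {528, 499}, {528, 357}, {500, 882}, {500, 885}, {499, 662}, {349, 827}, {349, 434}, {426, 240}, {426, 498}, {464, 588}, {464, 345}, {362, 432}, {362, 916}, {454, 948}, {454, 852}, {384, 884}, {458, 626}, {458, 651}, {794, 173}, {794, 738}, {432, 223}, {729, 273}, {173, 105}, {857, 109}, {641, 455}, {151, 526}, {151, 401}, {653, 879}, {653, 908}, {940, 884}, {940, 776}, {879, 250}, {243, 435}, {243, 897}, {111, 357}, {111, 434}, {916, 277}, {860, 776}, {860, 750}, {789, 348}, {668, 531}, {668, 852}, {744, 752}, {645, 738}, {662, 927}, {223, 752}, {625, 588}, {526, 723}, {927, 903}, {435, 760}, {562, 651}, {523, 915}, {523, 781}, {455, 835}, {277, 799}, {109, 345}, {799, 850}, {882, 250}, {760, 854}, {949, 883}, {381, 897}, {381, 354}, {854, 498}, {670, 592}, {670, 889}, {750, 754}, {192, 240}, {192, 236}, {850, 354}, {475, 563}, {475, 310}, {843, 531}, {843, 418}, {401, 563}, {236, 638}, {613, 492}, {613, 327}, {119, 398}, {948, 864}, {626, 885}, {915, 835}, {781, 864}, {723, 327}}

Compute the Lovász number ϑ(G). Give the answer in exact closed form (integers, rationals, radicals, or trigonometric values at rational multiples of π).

deg(475) = 2; N(475) = {563, 310}.
deg(264) = 2; N(264) = {789, 889}.
Vertex 668 has 2 neighbors: 531, 852.
Vertex 765 has 2 neighbors: 273, 903.
Every vertex has degree 2 (N=111); the odd cycle C_{111}.
A has 56 distinct eigenvalues ≈ [2.0, 1.9968, 1.9872, 1.9712, 1.949, 1.9204, 1.8858, 1.845, 1.7984, 1.746, 1.688, 1.6247, 1.5561, 1.4825, 1.4042, 1.3213, 1.2343, 1.1433, 1.0486, 0.9506, 0.8495, 0.7457, 0.6395, 0.5313, 0.4214, 0.3101, 0.1978, 0.0849, -0.0283, -0.1414, -0.254, -0.3659, -0.4765, -0.5856, -0.6929, -0.7979, -0.9004, -1.0, -1.0964, -1.1893, -1.2783, -1.3633, -1.4439, -1.5199, -1.591, -1.657, -1.7177, -1.7729, -1.8225, -1.8661, -1.9039, -1.9355, -1.9609, -1.98, -1.9928, -1.9992].
λ_max=2, λ_min=-2*cos(pi/111); ϑ = −111·λ_min/(λ_max−λ_min) = 111*cos(pi/111)/(cos(pi/111) + 1).
ϑ(G) ≈ 55.48888.
55 ≤ 111*cos(pi/111)/(cos(pi/111) + 1) ≤ 56: both strict.

111*cos(pi/111)/(cos(pi/111) + 1)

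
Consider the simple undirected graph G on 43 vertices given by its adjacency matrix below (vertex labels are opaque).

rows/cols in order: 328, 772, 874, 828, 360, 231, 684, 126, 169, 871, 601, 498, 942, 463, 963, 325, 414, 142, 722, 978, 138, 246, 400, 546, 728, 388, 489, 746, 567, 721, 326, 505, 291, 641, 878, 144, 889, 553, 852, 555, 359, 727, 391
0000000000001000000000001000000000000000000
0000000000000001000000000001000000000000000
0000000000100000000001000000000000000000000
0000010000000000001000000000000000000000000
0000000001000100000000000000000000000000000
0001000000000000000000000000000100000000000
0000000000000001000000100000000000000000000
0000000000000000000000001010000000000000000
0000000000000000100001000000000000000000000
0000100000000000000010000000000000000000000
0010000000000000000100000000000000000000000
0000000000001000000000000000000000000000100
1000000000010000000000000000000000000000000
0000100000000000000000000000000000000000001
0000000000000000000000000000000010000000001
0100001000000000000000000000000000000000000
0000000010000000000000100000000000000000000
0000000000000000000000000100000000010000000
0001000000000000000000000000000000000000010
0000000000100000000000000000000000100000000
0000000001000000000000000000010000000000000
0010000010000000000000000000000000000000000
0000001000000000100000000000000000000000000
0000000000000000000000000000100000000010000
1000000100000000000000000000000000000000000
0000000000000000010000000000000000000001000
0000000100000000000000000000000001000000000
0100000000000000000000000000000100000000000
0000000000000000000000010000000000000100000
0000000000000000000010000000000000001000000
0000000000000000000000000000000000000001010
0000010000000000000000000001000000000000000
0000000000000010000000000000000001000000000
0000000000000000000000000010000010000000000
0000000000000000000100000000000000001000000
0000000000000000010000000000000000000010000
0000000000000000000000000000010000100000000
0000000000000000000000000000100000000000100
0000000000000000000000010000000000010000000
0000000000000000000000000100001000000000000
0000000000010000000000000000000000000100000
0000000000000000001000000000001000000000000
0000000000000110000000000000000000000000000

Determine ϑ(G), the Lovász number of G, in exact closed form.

43*cos(pi/43)/(cos(pi/43) + 1)

Vertex 828 has 2 neighbors: 231, 722.
Vertex 942 has 2 neighbors: 328, 498.
Vertex 328 has 2 neighbors: 942, 728.
Vertex 231 has 2 neighbors: 828, 505.
deg(v) = 2 for all v (|V|=43); connected 2-regular on 43 ⇒ C_{43}.
spec(A) ≈ [2.0, 1.97869, 1.9152, 1.8109, 1.668, 1.48954, 1.27935, 1.04188, 0.78221, 0.50587, 0.21874, -0.07304, -0.36327, -0.64576, -0.91448, -1.16372, -1.38815, -1.58299, -1.7441, -1.86803, -1.95215, -1.99466] (distinct, 5 d.p.).
λ_max=2, λ_min=-2*cos(pi/43); ϑ = −43·λ_min/(λ_max−λ_min) = 43*cos(pi/43)/(cos(pi/43) + 1).
ϑ(G) ≈ 21.4713.
Check 21 ≤ 43*cos(pi/43)/(cos(pi/43) + 1) ≤ 22: both strict.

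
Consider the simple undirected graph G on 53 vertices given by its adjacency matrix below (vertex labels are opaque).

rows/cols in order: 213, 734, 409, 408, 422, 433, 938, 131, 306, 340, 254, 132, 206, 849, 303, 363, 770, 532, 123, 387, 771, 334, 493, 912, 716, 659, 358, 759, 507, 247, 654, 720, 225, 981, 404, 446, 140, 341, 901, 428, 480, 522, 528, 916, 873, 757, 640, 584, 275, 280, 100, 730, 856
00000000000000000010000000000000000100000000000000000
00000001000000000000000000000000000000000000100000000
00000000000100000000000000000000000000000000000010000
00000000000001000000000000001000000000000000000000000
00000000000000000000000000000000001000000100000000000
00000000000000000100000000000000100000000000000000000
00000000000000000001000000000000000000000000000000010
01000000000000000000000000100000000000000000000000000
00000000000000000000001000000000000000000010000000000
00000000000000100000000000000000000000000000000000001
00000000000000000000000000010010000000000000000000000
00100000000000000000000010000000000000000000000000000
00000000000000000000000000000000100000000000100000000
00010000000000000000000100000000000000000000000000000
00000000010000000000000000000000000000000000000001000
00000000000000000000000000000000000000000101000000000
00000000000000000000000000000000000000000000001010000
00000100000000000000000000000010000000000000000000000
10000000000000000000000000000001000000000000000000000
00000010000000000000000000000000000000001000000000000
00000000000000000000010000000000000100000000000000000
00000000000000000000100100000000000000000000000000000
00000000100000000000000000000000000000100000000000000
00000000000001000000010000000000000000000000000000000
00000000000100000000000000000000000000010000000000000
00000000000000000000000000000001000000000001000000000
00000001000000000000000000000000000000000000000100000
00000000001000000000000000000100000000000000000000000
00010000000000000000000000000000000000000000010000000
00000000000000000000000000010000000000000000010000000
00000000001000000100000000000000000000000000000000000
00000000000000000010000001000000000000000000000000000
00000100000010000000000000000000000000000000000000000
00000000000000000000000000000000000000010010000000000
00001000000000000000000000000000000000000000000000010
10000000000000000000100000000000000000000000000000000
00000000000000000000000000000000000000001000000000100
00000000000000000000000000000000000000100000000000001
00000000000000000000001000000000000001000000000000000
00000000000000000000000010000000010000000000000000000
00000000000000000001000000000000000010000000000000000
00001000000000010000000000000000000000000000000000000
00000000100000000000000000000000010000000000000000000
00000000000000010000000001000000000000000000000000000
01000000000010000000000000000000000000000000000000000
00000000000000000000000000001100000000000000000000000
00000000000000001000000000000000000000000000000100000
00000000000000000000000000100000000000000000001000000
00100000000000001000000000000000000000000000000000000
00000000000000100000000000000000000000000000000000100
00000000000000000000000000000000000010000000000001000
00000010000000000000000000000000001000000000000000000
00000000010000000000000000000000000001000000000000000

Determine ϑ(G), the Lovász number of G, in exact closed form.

Vertex 532 has 2 neighbors: 433, 654.
N(206) = {225, 873}, |N(206)| = 2.
deg(254) = 2; N(254) = {759, 654}.
deg(275) = 2; N(275) = {409, 770}.
G on 53 vertices is 2-regular; connected 2-regular on 53 ⇒ C_{53}.
spec(A) ≈ [2.0, 1.986, 1.944, 1.875, 1.779, 1.659, 1.515, 1.35, 1.166, 0.966, 0.752, 0.527, 0.295, 0.059, -0.178, -0.412, -0.641, -0.86, -1.068, -1.26, -1.435, -1.59, -1.722, -1.83, -1.913, -1.968, -1.996] (distinct, 3 d.p.).
With N=53: ϑ(G) = 53·(-(-1)*2*cos(pi/53))/(2−(-2*cos(pi/53))) = 53*cos(pi/53)/(cos(pi/53) + 1).
≈ 26.4767 (to 4 d.p.).
26 ≤ 53*cos(pi/53)/(cos(pi/53) + 1) ≤ 27: both strict.

53*cos(pi/53)/(cos(pi/53) + 1)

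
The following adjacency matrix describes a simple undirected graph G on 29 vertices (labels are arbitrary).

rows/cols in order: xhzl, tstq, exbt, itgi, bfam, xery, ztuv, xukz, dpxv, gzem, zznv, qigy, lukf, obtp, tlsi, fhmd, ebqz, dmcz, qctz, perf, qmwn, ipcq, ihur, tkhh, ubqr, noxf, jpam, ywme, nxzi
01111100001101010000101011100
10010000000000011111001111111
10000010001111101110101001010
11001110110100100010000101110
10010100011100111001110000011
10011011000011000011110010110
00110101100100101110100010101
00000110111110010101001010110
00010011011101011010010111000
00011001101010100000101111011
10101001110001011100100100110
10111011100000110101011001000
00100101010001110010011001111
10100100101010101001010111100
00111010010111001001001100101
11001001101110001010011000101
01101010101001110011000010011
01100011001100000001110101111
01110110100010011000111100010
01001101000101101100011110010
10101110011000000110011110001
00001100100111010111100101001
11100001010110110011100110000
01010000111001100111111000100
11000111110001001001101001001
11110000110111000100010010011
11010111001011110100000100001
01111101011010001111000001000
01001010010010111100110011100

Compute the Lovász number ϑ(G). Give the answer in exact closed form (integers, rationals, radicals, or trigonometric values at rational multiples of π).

sqrt(29)

N(ipcq) = {bfam, xery, dpxv, qigy, lukf, obtp, fhmd, dmcz, qctz, perf, qmwn, tkhh, noxf, nxzi}, |N(ipcq)| = 14.
Vertex dmcz has 14 neighbors: tstq, exbt, ztuv, xukz, zznv, qigy, perf, qmwn, ipcq, tkhh, noxf, jpam, ywme, nxzi.
Vertex obtp has 14 neighbors: xhzl, exbt, xery, dpxv, zznv, lukf, tlsi, ebqz, perf, ipcq, tkhh, ubqr, noxf, jpam.
Vertex gzem has 14 neighbors: itgi, bfam, xukz, dpxv, zznv, lukf, tlsi, qmwn, ihur, tkhh, ubqr, noxf, ywme, nxzi.
Regular of degree 14 on 29 vertices: SR(29,14,6,7) — a Paley graph.
The 3 distinct eigenvalues: [14.0, 2.192582, -3.192582].
Lovász (edge-transitive): ϑ = −29·(-sqrt(29)/2 - 1/2)/((14)−(-sqrt(29)/2 - 1/2)) = sqrt(29).
≈ 5.38516481 (to 8 d.p.).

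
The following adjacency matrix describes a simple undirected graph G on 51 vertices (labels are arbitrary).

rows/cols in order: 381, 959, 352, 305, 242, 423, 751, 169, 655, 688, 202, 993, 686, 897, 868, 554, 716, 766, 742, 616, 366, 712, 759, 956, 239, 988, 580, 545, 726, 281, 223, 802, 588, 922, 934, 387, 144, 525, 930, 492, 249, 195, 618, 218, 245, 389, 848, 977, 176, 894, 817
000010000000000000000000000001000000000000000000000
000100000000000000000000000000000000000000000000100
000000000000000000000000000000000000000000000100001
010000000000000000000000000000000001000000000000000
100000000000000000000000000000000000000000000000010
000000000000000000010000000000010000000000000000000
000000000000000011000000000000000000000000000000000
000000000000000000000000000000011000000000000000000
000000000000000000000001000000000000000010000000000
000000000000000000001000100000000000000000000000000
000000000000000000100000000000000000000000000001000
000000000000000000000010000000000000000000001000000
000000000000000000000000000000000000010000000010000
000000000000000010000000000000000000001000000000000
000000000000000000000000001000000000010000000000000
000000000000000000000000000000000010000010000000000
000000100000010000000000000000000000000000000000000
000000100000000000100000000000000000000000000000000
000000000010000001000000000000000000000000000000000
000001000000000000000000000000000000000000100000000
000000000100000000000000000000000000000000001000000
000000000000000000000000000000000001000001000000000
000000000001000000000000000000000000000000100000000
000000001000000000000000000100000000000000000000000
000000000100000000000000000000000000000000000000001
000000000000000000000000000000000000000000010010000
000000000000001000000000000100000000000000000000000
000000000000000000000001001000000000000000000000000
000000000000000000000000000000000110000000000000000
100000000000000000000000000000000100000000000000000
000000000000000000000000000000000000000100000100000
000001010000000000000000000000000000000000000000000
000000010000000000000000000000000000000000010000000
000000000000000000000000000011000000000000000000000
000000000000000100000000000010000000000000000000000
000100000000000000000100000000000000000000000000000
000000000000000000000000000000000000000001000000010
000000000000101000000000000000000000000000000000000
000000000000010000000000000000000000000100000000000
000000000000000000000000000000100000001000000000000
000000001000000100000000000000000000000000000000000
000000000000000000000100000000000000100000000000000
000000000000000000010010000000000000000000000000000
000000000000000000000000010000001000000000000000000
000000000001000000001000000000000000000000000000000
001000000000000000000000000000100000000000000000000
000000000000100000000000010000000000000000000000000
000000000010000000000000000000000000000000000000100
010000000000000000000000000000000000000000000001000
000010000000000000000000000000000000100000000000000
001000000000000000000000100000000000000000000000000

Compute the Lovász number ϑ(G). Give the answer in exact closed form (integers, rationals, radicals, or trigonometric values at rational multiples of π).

N(223) = {492, 389}, |N(223)| = 2.
deg(988) = 2; N(988) = {218, 848}.
deg(712) = 2; N(712) = {387, 195}.
N(868) = {580, 525}, |N(868)| = 2.
51-vertex 2-regular graph: connected 2-regular on 51 ⇒ C_{51}.
The 26 distinct eigenvalues: [2.0, 1.984841, 1.939594, 1.864944, 1.762024, 1.632394, 1.478018, 1.301237, 1.10473, 0.891477, 0.66471, 0.427866, 0.184537, -0.06159, -0.306783, -0.547326, -0.779572, -1.0, -1.205269, -1.392268, -1.558161, -1.700434, -1.816931, -1.905884, -1.965946, -1.996207].
ϑ = −N·λ_min/(λ_max−λ_min) = −51·(-2*cos(pi/51))/(2−(-2*cos(pi/51))) = 51*cos(pi/51)/(cos(pi/51) + 1).
= 25.475794… (decimal).
Check 25 ≤ 51*cos(pi/51)/(cos(pi/51) + 1) ≤ 26: both strict.

51*cos(pi/51)/(cos(pi/51) + 1)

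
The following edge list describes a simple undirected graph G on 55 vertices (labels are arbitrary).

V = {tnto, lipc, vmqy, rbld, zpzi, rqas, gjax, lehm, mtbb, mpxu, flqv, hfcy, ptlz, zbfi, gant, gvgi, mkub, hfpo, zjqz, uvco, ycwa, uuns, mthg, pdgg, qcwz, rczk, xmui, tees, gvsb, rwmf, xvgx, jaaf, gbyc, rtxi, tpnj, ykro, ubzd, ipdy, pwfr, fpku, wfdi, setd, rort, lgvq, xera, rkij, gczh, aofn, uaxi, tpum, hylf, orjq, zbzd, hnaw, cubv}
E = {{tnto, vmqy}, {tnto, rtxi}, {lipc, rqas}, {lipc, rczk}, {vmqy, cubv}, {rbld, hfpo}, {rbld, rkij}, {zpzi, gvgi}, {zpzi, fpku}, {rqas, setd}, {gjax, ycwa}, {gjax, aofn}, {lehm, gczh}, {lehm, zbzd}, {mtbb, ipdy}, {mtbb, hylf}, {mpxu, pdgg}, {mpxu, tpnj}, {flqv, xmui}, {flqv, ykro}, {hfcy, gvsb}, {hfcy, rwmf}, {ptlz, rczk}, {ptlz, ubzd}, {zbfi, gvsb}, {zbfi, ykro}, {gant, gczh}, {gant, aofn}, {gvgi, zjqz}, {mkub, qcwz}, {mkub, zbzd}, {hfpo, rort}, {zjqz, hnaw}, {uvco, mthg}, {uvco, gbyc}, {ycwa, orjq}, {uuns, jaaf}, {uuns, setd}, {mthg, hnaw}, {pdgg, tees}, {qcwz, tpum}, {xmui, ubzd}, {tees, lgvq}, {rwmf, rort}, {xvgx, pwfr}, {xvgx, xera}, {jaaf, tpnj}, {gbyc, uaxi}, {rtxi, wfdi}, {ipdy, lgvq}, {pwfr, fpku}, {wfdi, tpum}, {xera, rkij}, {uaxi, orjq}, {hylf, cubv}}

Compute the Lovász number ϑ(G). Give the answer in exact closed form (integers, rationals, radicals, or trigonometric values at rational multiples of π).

N(hnaw) = {zjqz, mthg}, |N(hnaw)| = 2.
Vertex orjq has 2 neighbors: ycwa, uaxi.
N(gant) = {gczh, aofn}, |N(gant)| = 2.
Vertex fpku has 2 neighbors: zpzi, pwfr.
deg(v) = 2 for all v (|V|=55); a single 55-cycle (edge-transitive).
The 28 distinct eigenvalues: [2.0, 1.987, 1.948, 1.8837, 1.7948, 1.6825, 1.5483, 1.3939, 1.2213, 1.0328, 0.8308, 0.618, 0.3972, 0.1712, -0.0571, -0.2846, -0.5084, -0.7256, -0.9333, -1.1289, -1.3097, -1.4735, -1.618, -1.7415, -1.8422, -1.919, -1.9707, -1.9967].
Lovász: ϑ = −55(-2*cos(pi/55))/(2+-(-1)*2*cos(pi/55)) = 55*cos(pi/55)/(cos(pi/55) + 1).
Numerically 27.47755688.
α=27, χ(Ḡ)=28; ϑ=55*cos(pi/55)/(cos(pi/55) + 1) lies between (both strict).

55*cos(pi/55)/(cos(pi/55) + 1)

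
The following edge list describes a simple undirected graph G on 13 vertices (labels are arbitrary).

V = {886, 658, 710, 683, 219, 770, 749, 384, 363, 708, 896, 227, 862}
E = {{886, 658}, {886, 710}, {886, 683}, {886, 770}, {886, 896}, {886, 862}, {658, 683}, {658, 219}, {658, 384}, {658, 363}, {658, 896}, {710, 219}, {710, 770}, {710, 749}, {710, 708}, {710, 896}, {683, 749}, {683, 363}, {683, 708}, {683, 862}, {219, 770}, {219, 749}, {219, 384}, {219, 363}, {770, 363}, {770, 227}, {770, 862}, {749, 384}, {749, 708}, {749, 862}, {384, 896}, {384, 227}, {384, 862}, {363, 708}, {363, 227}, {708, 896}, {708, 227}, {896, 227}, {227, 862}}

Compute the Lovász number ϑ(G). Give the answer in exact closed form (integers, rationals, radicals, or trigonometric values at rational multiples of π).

N(886) = {658, 710, 683, 770, 896, 862}, |N(886)| = 6.
deg(770) = 6; N(770) = {886, 710, 219, 363, 227, 862}.
Vertex 219 has 6 neighbors: 658, 710, 770, 749, 384, 363.
N(749) = {710, 683, 219, 384, 708, 862}, |N(749)| = 6.
6-regular, N=13; strongly regular (13,6,2,3).
A has 3 distinct eigenvalues ≈ [6.0, 1.3028, -2.3028].
With N=13: ϑ(G) = 13·(-(-sqrt(13)/2 - 1/2))/(6−(-sqrt(13)/2 - 1/2)) = sqrt(13).
= 3.6056… (decimal).

sqrt(13)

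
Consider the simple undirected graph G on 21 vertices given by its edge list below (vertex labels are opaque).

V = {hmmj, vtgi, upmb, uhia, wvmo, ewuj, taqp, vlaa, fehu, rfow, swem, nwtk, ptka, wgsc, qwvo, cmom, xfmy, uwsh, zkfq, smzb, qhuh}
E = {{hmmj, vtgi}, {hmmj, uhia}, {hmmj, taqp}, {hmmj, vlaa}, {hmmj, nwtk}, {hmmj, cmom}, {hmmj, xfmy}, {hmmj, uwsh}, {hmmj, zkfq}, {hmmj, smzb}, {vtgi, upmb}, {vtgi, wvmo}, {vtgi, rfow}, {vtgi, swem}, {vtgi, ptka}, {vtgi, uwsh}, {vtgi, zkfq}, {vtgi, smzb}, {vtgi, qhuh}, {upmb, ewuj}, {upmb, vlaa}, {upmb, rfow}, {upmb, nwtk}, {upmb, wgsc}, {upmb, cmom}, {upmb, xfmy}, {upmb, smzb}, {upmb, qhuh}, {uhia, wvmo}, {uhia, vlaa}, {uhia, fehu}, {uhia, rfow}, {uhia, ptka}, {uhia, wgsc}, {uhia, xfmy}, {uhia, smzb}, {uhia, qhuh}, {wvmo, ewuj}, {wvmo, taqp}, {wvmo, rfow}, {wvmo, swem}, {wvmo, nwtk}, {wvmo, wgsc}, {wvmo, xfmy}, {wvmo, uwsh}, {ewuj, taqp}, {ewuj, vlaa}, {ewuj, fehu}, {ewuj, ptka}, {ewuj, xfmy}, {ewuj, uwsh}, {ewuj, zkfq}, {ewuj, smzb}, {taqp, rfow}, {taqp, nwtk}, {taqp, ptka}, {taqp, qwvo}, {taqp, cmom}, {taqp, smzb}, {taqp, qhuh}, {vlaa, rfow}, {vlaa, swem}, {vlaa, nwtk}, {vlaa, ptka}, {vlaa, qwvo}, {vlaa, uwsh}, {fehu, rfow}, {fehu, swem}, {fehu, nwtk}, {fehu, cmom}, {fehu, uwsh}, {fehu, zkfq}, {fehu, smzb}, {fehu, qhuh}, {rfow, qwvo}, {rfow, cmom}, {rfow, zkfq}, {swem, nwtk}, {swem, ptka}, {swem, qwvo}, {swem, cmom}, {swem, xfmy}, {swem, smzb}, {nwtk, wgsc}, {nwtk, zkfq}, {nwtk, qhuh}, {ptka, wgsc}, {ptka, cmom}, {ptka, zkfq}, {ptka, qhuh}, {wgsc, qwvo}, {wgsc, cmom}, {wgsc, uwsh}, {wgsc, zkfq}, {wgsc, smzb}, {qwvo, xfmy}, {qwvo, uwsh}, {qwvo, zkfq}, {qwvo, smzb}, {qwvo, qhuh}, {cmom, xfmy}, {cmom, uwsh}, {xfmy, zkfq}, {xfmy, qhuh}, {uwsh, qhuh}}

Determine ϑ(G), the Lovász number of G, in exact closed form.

deg(zkfq) = 10; N(zkfq) = {hmmj, vtgi, ewuj, fehu, rfow, nwtk, ptka, wgsc, qwvo, xfmy}.
N(rfow) = {vtgi, upmb, uhia, wvmo, taqp, vlaa, fehu, qwvo, cmom, zkfq}, |N(rfow)| = 10.
deg(uwsh) = 10; N(uwsh) = {hmmj, vtgi, wvmo, ewuj, vlaa, fehu, wgsc, qwvo, cmom, qhuh}.
deg(vlaa) = 10; N(vlaa) = {hmmj, upmb, uhia, ewuj, rfow, swem, nwtk, ptka, qwvo, uwsh}.
Regular of degree 10 on 21 vertices: Kneser-type, 2-subsets of [7].
A has 3 distinct eigenvalues ≈ [10.0, 1.0, -4.0].
λ_max=10, λ_min=-4; ϑ = −21·λ_min/(λ_max−λ_min) = 6.
= 6.0000… (decimal).

6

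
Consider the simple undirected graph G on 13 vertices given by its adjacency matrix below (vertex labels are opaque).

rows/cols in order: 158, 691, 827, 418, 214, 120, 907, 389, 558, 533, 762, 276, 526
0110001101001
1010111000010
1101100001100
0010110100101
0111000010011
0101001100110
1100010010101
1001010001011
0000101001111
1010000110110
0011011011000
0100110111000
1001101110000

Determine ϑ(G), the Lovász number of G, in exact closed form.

deg(691) = 6; N(691) = {158, 827, 214, 120, 907, 276}.
N(558) = {214, 907, 533, 762, 276, 526}, |N(558)| = 6.
N(120) = {691, 418, 907, 389, 762, 276}, |N(120)| = 6.
Vertex 214 has 6 neighbors: 691, 827, 418, 558, 276, 526.
13-vertex 6-regular graph: strongly regular (13,6,2,3).
The 3 distinct eigenvalues: [6.0, 1.302776, -2.302776].
With N=13: ϑ(G) = 13·(-(-sqrt(13)/2 - 1/2))/(6−(-sqrt(13)/2 - 1/2)) = sqrt(13).
≈ 3.60555128 (to 8 d.p.).

sqrt(13)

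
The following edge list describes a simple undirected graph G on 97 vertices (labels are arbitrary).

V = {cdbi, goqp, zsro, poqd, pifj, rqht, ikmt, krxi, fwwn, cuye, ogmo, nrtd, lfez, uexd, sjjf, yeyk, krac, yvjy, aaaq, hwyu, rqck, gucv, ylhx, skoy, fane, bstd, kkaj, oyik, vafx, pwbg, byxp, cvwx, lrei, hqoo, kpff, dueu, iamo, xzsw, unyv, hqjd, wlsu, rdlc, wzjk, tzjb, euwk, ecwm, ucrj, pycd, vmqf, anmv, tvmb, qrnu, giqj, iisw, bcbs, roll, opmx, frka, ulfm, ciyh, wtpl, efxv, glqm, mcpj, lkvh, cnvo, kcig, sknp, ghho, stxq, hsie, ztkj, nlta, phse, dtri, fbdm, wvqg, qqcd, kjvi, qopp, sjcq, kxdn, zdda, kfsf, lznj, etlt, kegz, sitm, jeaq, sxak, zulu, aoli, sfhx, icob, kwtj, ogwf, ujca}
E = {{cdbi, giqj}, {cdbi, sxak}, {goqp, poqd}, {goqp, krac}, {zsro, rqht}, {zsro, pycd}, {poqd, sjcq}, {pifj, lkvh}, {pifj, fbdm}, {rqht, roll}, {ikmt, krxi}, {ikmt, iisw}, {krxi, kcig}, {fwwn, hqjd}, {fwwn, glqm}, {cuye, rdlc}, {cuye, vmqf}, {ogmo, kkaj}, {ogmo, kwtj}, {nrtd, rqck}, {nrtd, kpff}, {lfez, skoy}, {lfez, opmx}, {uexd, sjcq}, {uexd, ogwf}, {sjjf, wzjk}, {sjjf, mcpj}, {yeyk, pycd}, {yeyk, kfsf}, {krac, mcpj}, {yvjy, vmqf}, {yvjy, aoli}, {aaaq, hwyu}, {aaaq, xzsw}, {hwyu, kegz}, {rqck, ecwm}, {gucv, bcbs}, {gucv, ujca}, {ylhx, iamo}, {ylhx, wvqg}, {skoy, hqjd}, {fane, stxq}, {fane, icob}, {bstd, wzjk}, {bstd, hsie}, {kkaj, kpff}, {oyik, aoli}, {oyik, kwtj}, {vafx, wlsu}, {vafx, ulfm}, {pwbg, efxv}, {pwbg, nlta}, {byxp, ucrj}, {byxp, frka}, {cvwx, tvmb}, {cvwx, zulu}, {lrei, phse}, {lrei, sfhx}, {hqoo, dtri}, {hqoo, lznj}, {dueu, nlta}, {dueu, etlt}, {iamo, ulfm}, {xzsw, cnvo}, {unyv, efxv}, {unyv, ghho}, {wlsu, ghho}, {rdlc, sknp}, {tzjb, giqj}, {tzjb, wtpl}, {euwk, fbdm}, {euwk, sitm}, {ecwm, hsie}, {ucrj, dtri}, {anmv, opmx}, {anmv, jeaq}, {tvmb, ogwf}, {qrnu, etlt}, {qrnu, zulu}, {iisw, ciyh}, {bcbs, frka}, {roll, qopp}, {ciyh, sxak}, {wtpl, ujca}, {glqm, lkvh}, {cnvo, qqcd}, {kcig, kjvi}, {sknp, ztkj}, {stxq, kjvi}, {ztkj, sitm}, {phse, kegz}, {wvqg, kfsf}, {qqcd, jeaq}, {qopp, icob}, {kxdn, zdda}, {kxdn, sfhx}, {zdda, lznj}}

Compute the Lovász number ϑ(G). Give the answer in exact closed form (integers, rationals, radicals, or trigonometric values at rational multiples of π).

97*cos(pi/97)/(cos(pi/97) + 1)

Vertex efxv has 2 neighbors: pwbg, unyv.
N(sitm) = {euwk, ztkj}, |N(sitm)| = 2.
deg(ghho) = 2; N(ghho) = {unyv, wlsu}.
Vertex nlta has 2 neighbors: pwbg, dueu.
deg(v) = 2 for all v (|V|=97); this is C_{97}, the 97-cycle.
spec(A) ≈ [2.0, 1.996, 1.983, 1.962, 1.933, 1.896, 1.851, 1.798, 1.737, 1.67, 1.595, 1.513, 1.426, 1.332, 1.232, 1.128, 1.019, 0.905, 0.788, 0.667, 0.544, 0.418, 0.29, 0.162, 0.032, -0.097, -0.226, -0.354, -0.481, -0.606, -0.728, -0.847, -0.962, -1.074, -1.181, -1.283, -1.379, -1.47, -1.555, -1.633, -1.704, -1.769, -1.825, -1.874, -1.916, -1.949, -1.974, -1.991, -1.999] (distinct, 3 d.p.).
−97·(-2*cos(pi/97)) / ((2)−(-2*cos(pi/97))) = 97*cos(pi/97)/(cos(pi/97) + 1) = ϑ(G).
≈ 48.487279 (to 6 d.p.).
Check 48 ≤ 97*cos(pi/97)/(cos(pi/97) + 1) ≤ 49: both strict.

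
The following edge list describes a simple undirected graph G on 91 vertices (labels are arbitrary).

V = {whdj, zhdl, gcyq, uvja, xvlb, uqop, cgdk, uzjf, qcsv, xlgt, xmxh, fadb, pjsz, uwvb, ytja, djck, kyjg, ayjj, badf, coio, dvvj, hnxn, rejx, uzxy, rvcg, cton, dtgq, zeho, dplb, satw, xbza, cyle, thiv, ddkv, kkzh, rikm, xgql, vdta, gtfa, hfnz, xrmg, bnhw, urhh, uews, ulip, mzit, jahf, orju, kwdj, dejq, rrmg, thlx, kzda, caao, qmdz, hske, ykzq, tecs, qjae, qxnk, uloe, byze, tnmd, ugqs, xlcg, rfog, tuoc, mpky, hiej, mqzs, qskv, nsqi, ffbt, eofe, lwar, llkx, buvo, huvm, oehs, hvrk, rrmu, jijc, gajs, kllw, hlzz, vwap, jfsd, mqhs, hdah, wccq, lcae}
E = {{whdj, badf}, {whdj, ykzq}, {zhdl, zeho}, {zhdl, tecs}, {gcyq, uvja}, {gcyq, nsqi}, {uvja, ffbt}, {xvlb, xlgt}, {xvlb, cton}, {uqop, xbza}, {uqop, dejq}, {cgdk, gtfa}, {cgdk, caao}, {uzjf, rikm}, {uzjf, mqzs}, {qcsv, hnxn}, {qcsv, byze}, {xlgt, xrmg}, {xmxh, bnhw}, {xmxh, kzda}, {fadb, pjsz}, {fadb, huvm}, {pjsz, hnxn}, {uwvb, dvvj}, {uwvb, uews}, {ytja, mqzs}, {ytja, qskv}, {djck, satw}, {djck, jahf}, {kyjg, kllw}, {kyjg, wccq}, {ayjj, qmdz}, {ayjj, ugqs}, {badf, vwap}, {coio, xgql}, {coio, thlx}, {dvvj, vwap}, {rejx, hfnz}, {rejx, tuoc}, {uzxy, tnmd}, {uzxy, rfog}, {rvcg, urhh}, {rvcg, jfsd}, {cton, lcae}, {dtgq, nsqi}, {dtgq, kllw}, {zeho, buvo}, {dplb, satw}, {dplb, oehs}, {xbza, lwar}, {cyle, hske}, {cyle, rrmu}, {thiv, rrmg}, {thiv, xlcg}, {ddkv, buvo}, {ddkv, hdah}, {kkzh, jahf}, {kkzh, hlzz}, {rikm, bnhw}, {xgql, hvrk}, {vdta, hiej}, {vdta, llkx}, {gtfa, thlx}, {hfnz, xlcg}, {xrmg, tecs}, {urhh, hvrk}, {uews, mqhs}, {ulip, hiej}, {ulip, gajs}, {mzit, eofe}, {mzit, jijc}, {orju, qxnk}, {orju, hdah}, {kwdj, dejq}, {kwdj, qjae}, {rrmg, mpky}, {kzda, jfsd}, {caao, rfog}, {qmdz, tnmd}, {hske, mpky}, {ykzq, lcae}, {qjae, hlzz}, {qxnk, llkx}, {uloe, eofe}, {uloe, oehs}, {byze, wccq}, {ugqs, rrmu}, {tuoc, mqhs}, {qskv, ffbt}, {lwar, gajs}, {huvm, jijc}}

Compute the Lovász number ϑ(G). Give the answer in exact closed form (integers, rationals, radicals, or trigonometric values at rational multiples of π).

91*cos(pi/91)/(cos(pi/91) + 1)

N(jfsd) = {rvcg, kzda}, |N(jfsd)| = 2.
Vertex rrmu has 2 neighbors: cyle, ugqs.
Vertex qmdz has 2 neighbors: ayjj, tnmd.
Vertex kyjg has 2 neighbors: kllw, wccq.
91-vertex 2-regular graph: this is C_{91}, the 91-cycle.
The 46 distinct eigenvalues: [2.0, 1.9952, 1.981, 1.9572, 1.9242, 1.882, 1.8308, 1.7709, 1.7026, 1.6261, 1.5419, 1.4504, 1.3519, 1.247, 1.1361, 1.0199, 0.8987, 0.7733, 0.6442, 0.5121, 0.3775, 0.2411, 0.1035, -0.0345, -0.1724, -0.3095, -0.445, -0.5785, -0.7092, -0.8365, -0.9599, -1.0786, -1.1923, -1.3002, -1.402, -1.497, -1.585, -1.6653, -1.7378, -1.8019, -1.8575, -1.9042, -1.9419, -1.9703, -1.9893, -1.9988].
Lovász (edge-transitive): ϑ = −91·(-2*cos(pi/91))/((2)−(-2*cos(pi/91))) = 91*cos(pi/91)/(cos(pi/91) + 1).
≈ 45.486440 (to 6 d.p.).
Check 45 ≤ 91*cos(pi/91)/(cos(pi/91) + 1) ≤ 46: both strict.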